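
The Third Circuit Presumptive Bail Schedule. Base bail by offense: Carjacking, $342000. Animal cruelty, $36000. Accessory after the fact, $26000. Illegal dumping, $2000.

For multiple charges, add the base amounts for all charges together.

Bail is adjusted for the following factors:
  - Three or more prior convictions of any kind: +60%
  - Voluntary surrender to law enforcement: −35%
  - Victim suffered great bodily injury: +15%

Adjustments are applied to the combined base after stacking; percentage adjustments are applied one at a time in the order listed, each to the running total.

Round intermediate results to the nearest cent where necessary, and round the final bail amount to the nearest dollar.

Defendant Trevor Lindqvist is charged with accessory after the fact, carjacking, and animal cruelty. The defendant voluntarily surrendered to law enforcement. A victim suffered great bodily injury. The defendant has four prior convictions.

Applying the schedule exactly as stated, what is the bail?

Base amounts from the schedule: accessory after the fact $26000; carjacking $342000; animal cruelty $36000.
Stacking rule: sum of all bases. $26000 + $342000 + $36000 = $404000.
Three or more prior convictions of any kind (+60%): $404000 × 1.6 = $646400.
Voluntary surrender to law enforcement (−35%): $646400 × 0.65 = $420160.
Victim suffered great bodily injury (+15%): $420160 × 1.15 = $483184.

$483184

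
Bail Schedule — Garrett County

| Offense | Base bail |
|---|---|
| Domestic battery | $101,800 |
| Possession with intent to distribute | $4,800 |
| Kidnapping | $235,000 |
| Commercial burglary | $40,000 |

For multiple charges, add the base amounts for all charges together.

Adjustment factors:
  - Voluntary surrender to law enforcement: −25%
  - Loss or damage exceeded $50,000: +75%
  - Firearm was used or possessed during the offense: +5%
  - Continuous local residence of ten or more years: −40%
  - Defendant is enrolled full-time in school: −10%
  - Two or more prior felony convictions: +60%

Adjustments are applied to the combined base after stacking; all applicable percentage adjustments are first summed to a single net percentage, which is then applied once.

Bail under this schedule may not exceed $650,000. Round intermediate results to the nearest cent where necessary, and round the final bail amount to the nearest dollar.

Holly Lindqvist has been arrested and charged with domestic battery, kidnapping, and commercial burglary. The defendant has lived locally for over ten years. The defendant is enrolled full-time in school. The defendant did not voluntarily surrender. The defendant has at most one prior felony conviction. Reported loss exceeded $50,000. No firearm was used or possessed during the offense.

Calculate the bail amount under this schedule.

$471,000

Base amounts from the schedule: domestic battery $101,800; kidnapping $235,000; commercial burglary $40,000.
Stacking rule: sum of all bases. $101,800 + $235,000 + $40,000 = $376,800.
Net percentage adjustment: +75% −40% −10% = +25%. $376,800 × 1.25 = $471,000.
$471,000 is within the $650,000 maximum.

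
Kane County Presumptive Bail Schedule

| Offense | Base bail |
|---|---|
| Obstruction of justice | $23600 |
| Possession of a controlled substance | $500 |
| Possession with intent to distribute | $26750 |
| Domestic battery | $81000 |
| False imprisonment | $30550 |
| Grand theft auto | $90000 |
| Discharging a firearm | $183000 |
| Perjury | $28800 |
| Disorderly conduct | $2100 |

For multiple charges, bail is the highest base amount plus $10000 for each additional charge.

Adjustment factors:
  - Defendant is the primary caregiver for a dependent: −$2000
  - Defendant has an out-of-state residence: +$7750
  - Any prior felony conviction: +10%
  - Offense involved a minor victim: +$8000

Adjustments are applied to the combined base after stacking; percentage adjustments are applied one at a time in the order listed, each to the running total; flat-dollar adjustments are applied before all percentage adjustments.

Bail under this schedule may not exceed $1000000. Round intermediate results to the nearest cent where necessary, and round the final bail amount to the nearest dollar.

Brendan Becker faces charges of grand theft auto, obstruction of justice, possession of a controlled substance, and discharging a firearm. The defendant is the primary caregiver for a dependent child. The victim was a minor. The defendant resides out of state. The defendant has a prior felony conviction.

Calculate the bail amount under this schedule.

Base amounts from the schedule: grand theft auto $90000; obstruction of justice $23600; possession of a controlled substance $500; discharging a firearm $183000.
Stacking rule: highest base plus $10000 per additional charge. Highest is discharging a firearm at $183000; 3 additional charges → +$30000. Combined base = $213000.
Defendant is the primary caregiver for a dependent (−$2000 flat): $213000 − $2000 = $211000.
Defendant has an out-of-state residence (+$7750 flat): $211000 + $7750 = $218750.
Offense involved a minor victim (+$8000 flat): $218750 + $8000 = $226750.
Any prior felony conviction (+10%): $226750 × 1.1 = $249425.
$249425 is within the $1000000 maximum.

$249425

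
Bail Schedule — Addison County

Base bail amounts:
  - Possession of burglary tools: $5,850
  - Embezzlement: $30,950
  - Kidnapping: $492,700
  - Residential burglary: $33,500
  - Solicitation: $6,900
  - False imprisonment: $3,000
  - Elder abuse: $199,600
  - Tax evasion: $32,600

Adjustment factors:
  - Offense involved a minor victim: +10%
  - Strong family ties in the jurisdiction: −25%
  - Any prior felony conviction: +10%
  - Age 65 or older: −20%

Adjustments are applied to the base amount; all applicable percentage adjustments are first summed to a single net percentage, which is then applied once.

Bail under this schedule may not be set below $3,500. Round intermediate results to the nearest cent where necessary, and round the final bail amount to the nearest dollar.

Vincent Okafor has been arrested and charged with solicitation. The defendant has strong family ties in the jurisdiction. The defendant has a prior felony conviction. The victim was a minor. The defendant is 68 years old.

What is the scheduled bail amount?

$5,175

Base amounts from the schedule: solicitation $6,900.
Single charge. Combined base = $6,900.
Net percentage adjustment: +10% −25% +10% −20% = −25%. $6,900 × 0.75 = $5,175.
$5,175 is at or above the $3,500 minimum.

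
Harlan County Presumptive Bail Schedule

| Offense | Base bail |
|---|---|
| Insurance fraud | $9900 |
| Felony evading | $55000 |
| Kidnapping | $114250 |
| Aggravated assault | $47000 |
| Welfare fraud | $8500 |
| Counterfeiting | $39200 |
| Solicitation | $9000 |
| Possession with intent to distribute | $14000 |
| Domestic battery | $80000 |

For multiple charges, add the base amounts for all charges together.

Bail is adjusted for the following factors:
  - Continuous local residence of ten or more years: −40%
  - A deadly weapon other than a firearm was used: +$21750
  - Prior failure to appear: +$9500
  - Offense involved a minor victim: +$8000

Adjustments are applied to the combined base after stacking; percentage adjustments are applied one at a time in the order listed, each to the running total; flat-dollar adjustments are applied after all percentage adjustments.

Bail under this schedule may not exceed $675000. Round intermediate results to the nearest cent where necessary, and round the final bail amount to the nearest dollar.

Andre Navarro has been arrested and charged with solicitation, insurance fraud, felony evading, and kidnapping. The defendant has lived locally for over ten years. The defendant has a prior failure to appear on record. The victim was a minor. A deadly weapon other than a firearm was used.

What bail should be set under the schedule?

Base amounts from the schedule: solicitation $9000; insurance fraud $9900; felony evading $55000; kidnapping $114250.
Stacking rule: sum of all bases. $9000 + $9900 + $55000 + $114250 = $188150.
Continuous local residence of ten or more years (−40%): $188150 × 0.6 = $112890.
A deadly weapon other than a firearm was used (+$21750 flat): $112890 + $21750 = $134640.
Prior failure to appear (+$9500 flat): $134640 + $9500 = $144140.
Offense involved a minor victim (+$8000 flat): $144140 + $8000 = $152140.
$152140 is within the $675000 maximum.

$152140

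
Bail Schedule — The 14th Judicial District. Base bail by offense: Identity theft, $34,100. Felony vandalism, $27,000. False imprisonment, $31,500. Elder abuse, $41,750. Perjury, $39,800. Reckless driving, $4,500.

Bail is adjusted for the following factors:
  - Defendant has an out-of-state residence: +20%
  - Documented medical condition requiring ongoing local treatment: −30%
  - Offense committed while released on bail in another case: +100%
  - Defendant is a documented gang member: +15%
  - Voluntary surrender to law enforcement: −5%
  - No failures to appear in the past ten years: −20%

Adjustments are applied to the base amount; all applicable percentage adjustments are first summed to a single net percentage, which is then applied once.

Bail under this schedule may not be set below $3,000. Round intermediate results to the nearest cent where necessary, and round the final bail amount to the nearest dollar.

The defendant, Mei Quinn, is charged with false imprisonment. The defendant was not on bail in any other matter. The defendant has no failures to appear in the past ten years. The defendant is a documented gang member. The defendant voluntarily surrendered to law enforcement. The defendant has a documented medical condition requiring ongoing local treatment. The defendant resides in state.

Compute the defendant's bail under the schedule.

$18,900

Base amounts from the schedule: false imprisonment $31,500.
Single charge. Combined base = $31,500.
Net percentage adjustment: −30% +15% −5% −20% = −40%. $31,500 × 0.6 = $18,900.
$18,900 is at or above the $3,000 minimum.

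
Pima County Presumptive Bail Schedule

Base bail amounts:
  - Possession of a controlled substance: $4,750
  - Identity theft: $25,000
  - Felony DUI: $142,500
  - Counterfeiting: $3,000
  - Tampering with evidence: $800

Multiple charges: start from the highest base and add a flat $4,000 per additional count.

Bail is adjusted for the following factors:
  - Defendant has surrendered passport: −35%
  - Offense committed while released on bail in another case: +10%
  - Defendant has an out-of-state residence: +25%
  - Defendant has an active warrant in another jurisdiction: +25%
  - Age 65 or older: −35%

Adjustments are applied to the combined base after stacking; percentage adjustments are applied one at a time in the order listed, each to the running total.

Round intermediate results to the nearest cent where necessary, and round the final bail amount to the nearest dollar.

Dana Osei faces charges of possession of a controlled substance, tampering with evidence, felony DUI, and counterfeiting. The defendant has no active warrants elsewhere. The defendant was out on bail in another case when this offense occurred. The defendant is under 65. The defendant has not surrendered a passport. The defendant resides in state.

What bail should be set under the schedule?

Base amounts from the schedule: possession of a controlled substance $4,750; tampering with evidence $800; felony DUI $142,500; counterfeiting $3,000.
Stacking rule: highest base plus $4,000 per additional charge. Highest is felony DUI at $142,500; 3 additional charges → +$12,000. Combined base = $154,500.
Offense committed while released on bail in another case (+10%): $154,500 × 1.1 = $169,950.

$169,950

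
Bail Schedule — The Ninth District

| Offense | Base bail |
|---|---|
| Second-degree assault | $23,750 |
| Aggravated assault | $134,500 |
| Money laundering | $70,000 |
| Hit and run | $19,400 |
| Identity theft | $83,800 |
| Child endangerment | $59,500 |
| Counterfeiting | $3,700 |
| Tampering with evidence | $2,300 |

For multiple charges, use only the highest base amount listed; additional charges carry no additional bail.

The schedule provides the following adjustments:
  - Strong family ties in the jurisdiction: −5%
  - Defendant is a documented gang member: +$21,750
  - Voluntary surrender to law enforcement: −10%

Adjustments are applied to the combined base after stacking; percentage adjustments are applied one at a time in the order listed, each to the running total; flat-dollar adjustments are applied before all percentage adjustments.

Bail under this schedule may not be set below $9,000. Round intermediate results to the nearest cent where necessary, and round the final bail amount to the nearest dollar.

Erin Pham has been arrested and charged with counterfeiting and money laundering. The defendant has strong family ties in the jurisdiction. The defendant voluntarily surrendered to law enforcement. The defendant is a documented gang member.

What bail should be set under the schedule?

$78,446

Base amounts from the schedule: counterfeiting $3,700; money laundering $70,000.
Stacking rule: use the highest base only. Highest is money laundering at $70,000. Combined base = $70,000.
Defendant is a documented gang member (+$21,750 flat): $70,000 + $21,750 = $91,750.
Strong family ties in the jurisdiction (−5%): $91,750 × 0.95 = $87,162.50.
Voluntary surrender to law enforcement (−10%): $87,162.50 × 0.9 = $78,446.25.
$78,446.25 is at or above the $9,000 minimum.
Rounded to the nearest dollar: $78,446.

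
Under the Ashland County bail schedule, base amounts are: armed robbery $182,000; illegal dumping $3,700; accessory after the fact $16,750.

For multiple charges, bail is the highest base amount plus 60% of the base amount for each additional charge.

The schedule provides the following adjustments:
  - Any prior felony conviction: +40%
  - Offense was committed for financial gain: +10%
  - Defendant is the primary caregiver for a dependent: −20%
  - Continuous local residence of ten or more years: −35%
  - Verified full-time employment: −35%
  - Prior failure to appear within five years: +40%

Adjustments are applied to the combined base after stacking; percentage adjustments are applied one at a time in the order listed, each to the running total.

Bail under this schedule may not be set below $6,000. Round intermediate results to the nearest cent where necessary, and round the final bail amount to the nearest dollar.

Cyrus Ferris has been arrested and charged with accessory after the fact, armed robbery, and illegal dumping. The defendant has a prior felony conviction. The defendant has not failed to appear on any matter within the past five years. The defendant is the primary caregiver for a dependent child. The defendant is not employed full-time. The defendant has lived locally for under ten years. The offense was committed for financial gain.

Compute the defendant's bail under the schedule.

Base amounts from the schedule: accessory after the fact $16,750; armed robbery $182,000; illegal dumping $3,700.
Stacking rule: highest base plus 60% of each additional charge. Highest is armed robbery at $182,000. Additional: $16,750 × 60% = $10,050; $3,700 × 60% = $2,220. Combined base = $182,000 + $12,270 = $194,270.
Any prior felony conviction (+40%): $194,270 × 1.4 = $271,978.
Offense was committed for financial gain (+10%): $271,978 × 1.1 = $299,175.80.
Defendant is the primary caregiver for a dependent (−20%): $299,175.80 × 0.8 = $239,340.64.
$239,340.64 is at or above the $6,000 minimum.
Rounded to the nearest dollar: $239,341.

$239,341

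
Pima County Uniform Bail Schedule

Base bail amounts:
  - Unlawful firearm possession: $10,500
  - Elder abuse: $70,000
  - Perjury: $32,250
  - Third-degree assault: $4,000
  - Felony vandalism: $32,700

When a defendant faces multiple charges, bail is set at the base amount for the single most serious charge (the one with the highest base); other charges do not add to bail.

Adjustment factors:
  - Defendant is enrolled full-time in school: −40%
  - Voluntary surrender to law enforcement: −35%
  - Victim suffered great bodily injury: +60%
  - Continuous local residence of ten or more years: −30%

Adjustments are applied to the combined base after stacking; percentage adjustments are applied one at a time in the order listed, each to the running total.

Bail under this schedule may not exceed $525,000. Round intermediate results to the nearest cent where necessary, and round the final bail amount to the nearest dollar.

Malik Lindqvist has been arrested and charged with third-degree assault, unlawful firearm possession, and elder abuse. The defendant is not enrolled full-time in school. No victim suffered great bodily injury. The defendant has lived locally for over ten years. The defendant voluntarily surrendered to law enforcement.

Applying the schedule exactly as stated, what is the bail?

Base amounts from the schedule: third-degree assault $4,000; unlawful firearm possession $10,500; elder abuse $70,000.
Stacking rule: use the highest base only. Highest is elder abuse at $70,000. Combined base = $70,000.
Voluntary surrender to law enforcement (−35%): $70,000 × 0.65 = $45,500.
Continuous local residence of ten or more years (−30%): $45,500 × 0.7 = $31,850.
$31,850 is within the $525,000 maximum.

$31,850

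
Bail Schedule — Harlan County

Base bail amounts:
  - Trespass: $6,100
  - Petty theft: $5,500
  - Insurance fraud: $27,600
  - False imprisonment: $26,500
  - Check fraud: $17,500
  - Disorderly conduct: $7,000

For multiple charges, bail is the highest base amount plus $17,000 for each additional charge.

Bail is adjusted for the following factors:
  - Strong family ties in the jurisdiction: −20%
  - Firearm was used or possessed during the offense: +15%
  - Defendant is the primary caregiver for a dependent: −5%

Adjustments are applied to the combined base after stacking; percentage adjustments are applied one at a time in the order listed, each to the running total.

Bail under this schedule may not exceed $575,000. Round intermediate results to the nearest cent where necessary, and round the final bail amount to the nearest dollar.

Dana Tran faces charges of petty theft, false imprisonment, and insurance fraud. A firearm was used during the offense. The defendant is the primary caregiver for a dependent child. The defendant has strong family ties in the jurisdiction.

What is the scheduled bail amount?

$53,838

Base amounts from the schedule: petty theft $5,500; false imprisonment $26,500; insurance fraud $27,600.
Stacking rule: highest base plus $17,000 per additional charge. Highest is insurance fraud at $27,600; 2 additional charges → +$34,000. Combined base = $61,600.
Strong family ties in the jurisdiction (−20%): $61,600 × 0.8 = $49,280.
Firearm was used or possessed during the offense (+15%): $49,280 × 1.15 = $56,672.
Defendant is the primary caregiver for a dependent (−5%): $56,672 × 0.95 = $53,838.40.
$53,838.40 is within the $575,000 maximum.
Rounded to the nearest dollar: $53,838.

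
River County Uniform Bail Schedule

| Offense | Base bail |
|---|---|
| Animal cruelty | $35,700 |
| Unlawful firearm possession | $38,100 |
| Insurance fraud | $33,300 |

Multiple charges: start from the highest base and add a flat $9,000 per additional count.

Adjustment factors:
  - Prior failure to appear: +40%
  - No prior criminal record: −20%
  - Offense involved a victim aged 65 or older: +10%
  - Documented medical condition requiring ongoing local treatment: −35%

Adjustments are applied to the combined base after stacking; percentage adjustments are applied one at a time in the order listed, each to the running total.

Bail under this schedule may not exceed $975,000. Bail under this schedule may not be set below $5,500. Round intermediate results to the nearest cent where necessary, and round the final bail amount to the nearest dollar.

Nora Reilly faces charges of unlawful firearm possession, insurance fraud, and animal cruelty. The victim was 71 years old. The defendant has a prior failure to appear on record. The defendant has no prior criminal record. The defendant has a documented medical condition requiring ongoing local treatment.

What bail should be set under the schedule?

$44,925

Base amounts from the schedule: unlawful firearm possession $38,100; insurance fraud $33,300; animal cruelty $35,700.
Stacking rule: highest base plus $9,000 per additional charge. Highest is unlawful firearm possession at $38,100; 2 additional charges → +$18,000. Combined base = $56,100.
Prior failure to appear (+40%): $56,100 × 1.4 = $78,540.
No prior criminal record (−20%): $78,540 × 0.8 = $62,832.
Offense involved a victim aged 65 or older (+10%): $62,832 × 1.1 = $69,115.20.
Documented medical condition requiring ongoing local treatment (−35%): $69,115.20 × 0.65 = $44,924.88.
$44,924.88 is within the $975,000 maximum.
$44,924.88 is at or above the $5,500 minimum.
Rounded to the nearest dollar: $44,925.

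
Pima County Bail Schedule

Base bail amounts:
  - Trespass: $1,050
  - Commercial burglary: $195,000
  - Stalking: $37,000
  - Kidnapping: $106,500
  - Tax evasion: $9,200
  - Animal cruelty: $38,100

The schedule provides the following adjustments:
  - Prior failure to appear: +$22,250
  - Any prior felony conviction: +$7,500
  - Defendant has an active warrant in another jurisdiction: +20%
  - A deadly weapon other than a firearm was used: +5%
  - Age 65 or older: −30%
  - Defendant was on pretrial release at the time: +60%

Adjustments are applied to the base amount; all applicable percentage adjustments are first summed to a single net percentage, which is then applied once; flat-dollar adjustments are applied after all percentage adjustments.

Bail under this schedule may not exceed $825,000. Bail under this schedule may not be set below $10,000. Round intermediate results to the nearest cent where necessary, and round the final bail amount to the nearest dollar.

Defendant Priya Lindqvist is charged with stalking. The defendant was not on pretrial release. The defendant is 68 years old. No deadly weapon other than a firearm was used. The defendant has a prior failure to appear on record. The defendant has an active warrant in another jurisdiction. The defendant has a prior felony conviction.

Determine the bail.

Base amounts from the schedule: stalking $37,000.
Single charge. Combined base = $37,000.
Net percentage adjustment: +20% −30% = −10%. $37,000 × 0.9 = $33,300.
Prior failure to appear (+$22,250 flat): $33,300 + $22,250 = $55,550.
Any prior felony conviction (+$7,500 flat): $55,550 + $7,500 = $63,050.
$63,050 is within the $825,000 maximum.
$63,050 is at or above the $10,000 minimum.

$63,050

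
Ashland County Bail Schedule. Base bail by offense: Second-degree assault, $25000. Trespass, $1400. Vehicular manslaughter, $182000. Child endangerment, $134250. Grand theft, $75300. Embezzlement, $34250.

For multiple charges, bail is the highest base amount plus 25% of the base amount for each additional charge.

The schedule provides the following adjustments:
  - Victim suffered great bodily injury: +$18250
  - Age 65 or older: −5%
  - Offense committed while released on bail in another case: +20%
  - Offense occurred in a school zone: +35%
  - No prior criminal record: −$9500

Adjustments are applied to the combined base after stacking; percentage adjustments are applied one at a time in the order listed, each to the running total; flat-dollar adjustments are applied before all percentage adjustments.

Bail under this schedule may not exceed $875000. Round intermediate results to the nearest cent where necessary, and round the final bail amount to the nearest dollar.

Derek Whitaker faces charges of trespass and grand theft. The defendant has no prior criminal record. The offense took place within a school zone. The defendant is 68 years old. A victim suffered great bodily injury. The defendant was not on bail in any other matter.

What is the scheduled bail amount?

$108243

Base amounts from the schedule: trespass $1400; grand theft $75300.
Stacking rule: highest base plus 25% of each additional charge. Highest is grand theft at $75300. Additional: $1400 × 25% = $350. Combined base = $75300 + $350 = $75650.
Victim suffered great bodily injury (+$18250 flat): $75650 + $18250 = $93900.
No prior criminal record (−$9500 flat): $93900 − $9500 = $84400.
Age 65 or older (−5%): $84400 × 0.95 = $80180.
Offense occurred in a school zone (+35%): $80180 × 1.35 = $108243.
$108243 is within the $875000 maximum.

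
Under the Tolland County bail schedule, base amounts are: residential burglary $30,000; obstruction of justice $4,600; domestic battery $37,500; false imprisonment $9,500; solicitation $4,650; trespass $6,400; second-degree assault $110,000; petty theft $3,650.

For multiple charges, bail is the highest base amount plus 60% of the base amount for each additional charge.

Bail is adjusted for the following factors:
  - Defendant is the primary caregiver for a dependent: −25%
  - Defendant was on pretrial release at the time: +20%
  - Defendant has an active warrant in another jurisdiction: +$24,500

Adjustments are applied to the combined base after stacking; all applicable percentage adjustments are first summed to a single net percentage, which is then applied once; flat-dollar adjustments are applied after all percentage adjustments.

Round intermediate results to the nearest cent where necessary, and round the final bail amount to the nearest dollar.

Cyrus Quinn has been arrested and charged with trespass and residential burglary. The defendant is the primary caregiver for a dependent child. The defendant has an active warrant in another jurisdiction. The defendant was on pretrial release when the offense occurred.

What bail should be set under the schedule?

Base amounts from the schedule: trespass $6,400; residential burglary $30,000.
Stacking rule: highest base plus 60% of each additional charge. Highest is residential burglary at $30,000. Additional: $6,400 × 60% = $3,840. Combined base = $30,000 + $3,840 = $33,840.
Net percentage adjustment: −25% +20% = −5%. $33,840 × 0.95 = $32,148.
Defendant has an active warrant in another jurisdiction (+$24,500 flat): $32,148 + $24,500 = $56,648.

$56,648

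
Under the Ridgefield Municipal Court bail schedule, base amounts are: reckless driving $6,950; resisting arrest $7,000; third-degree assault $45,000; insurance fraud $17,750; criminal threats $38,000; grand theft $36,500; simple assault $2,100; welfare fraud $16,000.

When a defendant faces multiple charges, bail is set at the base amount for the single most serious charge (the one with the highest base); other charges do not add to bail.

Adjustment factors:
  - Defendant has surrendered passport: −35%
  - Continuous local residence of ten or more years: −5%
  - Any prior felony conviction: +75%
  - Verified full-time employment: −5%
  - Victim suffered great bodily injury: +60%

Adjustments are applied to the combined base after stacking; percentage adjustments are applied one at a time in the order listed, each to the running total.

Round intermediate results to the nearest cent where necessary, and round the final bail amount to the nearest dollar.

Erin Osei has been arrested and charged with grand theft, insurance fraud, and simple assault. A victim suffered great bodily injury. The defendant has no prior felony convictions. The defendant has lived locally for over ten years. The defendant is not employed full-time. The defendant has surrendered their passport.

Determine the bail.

$36,062

Base amounts from the schedule: grand theft $36,500; insurance fraud $17,750; simple assault $2,100.
Stacking rule: use the highest base only. Highest is grand theft at $36,500. Combined base = $36,500.
Defendant has surrendered passport (−35%): $36,500 × 0.65 = $23,725.
Continuous local residence of ten or more years (−5%): $23,725 × 0.95 = $22,538.75.
Victim suffered great bodily injury (+60%): $22,538.75 × 1.6 = $36,062.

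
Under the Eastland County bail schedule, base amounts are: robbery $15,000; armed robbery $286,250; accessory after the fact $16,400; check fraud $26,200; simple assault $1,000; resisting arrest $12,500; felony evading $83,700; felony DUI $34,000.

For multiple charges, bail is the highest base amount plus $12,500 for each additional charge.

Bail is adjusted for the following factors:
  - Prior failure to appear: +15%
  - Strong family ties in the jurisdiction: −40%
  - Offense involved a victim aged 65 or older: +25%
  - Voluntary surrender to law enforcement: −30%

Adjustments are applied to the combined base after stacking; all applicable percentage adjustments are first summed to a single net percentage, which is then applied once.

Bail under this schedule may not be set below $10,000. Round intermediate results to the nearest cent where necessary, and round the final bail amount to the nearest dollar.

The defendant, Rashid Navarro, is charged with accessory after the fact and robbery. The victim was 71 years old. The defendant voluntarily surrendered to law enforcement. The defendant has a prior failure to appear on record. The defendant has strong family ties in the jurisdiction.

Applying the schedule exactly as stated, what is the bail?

Base amounts from the schedule: accessory after the fact $16,400; robbery $15,000.
Stacking rule: highest base plus $12,500 per additional charge. Highest is accessory after the fact at $16,400; 1 additional charge → +$12,500. Combined base = $28,900.
Net percentage adjustment: +15% −40% +25% −30% = −30%. $28,900 × 0.7 = $20,230.
$20,230 is at or above the $10,000 minimum.

$20,230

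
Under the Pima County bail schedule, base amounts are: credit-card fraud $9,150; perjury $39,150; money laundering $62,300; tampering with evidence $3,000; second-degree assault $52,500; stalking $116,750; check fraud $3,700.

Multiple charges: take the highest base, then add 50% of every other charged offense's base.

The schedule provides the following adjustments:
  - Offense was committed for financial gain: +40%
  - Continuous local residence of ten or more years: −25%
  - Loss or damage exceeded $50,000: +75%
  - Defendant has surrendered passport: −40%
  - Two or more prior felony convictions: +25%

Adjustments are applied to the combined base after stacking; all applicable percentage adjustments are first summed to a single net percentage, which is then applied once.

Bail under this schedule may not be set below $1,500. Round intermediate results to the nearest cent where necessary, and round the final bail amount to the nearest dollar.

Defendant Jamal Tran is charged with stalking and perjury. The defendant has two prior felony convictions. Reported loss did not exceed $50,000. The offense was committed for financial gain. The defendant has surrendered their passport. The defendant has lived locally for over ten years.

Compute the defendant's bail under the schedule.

Base amounts from the schedule: stalking $116,750; perjury $39,150.
Stacking rule: highest base plus 50% of each additional charge. Highest is stalking at $116,750. Additional: $39,150 × 50% = $19,575. Combined base = $116,750 + $19,575 = $136,325.
Net percentage adjustment: +40% −25% −40% +25% = +0%. $136,325 × 1 = $136,325.
$136,325 is at or above the $1,500 minimum.

$136,325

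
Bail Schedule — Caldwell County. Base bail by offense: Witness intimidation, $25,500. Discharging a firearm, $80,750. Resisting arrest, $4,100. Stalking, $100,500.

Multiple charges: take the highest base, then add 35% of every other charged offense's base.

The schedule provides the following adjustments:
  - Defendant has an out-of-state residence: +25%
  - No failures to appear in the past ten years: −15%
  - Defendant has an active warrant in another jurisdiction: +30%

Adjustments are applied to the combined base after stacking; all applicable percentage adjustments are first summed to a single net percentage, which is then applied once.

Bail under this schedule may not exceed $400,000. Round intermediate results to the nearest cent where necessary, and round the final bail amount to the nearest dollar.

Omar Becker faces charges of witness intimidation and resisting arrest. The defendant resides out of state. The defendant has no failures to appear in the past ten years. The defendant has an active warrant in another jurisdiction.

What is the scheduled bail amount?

$37,709

Base amounts from the schedule: witness intimidation $25,500; resisting arrest $4,100.
Stacking rule: highest base plus 35% of each additional charge. Highest is witness intimidation at $25,500. Additional: $4,100 × 35% = $1,435. Combined base = $25,500 + $1,435 = $26,935.
Net percentage adjustment: +25% −15% +30% = +40%. $26,935 × 1.4 = $37,709.
$37,709 is within the $400,000 maximum.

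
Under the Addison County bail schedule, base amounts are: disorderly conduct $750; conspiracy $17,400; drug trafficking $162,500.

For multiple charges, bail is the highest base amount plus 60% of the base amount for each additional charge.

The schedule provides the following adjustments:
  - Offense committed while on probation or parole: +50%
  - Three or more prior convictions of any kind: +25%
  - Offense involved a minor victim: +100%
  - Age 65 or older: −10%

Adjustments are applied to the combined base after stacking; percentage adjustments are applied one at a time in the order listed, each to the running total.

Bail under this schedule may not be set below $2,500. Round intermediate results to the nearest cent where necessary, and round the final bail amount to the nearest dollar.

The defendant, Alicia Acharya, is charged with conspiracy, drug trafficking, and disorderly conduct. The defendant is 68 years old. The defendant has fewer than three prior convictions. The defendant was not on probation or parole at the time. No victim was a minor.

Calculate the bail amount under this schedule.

Base amounts from the schedule: conspiracy $17,400; drug trafficking $162,500; disorderly conduct $750.
Stacking rule: highest base plus 60% of each additional charge. Highest is drug trafficking at $162,500. Additional: $17,400 × 60% = $10,440; $750 × 60% = $450. Combined base = $162,500 + $10,890 = $173,390.
Age 65 or older (−10%): $173,390 × 0.9 = $156,051.
$156,051 is at or above the $2,500 minimum.

$156,051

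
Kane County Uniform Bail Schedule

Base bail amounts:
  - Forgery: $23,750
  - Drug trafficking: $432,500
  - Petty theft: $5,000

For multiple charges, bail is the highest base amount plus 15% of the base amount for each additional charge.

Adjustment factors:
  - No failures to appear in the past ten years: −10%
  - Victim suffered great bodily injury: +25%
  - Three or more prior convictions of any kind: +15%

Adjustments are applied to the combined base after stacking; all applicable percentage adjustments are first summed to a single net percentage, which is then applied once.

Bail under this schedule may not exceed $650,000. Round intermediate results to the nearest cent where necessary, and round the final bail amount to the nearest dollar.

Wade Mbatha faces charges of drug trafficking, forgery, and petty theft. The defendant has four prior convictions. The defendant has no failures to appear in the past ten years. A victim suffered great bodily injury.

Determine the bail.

$567,856

Base amounts from the schedule: drug trafficking $432,500; forgery $23,750; petty theft $5,000.
Stacking rule: highest base plus 15% of each additional charge. Highest is drug trafficking at $432,500. Additional: $23,750 × 15% = $3,562.50; $5,000 × 15% = $750. Combined base = $432,500 + $4,312.50 = $436,812.50.
Net percentage adjustment: −10% +25% +15% = +30%. $436,812.50 × 1.3 = $567,856.25.
$567,856.25 is within the $650,000 maximum.
Rounded to the nearest dollar: $567,856.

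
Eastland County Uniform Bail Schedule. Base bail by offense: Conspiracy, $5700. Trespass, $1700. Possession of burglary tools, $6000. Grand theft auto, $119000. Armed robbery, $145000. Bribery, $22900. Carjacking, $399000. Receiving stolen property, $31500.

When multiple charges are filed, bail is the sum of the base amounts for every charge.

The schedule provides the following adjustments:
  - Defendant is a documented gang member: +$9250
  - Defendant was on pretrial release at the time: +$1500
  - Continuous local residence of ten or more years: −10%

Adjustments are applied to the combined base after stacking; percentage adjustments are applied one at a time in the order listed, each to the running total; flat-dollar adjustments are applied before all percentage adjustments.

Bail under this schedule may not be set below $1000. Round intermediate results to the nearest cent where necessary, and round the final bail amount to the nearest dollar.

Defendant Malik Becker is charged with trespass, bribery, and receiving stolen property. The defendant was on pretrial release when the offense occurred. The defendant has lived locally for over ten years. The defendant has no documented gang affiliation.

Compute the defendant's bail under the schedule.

Base amounts from the schedule: trespass $1700; bribery $22900; receiving stolen property $31500.
Stacking rule: sum of all bases. $1700 + $22900 + $31500 = $56100.
Defendant was on pretrial release at the time (+$1500 flat): $56100 + $1500 = $57600.
Continuous local residence of ten or more years (−10%): $57600 × 0.9 = $51840.
$51840 is at or above the $1000 minimum.

$51840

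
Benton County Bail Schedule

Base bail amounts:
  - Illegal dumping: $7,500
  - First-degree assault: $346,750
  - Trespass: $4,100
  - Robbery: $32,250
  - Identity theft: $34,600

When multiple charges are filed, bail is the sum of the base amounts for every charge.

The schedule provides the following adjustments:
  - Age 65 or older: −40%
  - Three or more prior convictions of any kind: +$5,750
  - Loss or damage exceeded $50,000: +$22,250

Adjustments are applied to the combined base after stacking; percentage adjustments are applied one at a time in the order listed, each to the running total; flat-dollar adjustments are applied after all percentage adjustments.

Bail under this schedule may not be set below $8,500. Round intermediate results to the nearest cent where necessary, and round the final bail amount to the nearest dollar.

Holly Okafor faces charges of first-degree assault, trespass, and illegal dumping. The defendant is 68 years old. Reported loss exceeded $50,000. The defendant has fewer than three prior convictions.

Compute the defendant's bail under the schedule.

$237,260

Base amounts from the schedule: first-degree assault $346,750; trespass $4,100; illegal dumping $7,500.
Stacking rule: sum of all bases. $346,750 + $4,100 + $7,500 = $358,350.
Age 65 or older (−40%): $358,350 × 0.6 = $215,010.
Loss or damage exceeded $50,000 (+$22,250 flat): $215,010 + $22,250 = $237,260.
$237,260 is at or above the $8,500 minimum.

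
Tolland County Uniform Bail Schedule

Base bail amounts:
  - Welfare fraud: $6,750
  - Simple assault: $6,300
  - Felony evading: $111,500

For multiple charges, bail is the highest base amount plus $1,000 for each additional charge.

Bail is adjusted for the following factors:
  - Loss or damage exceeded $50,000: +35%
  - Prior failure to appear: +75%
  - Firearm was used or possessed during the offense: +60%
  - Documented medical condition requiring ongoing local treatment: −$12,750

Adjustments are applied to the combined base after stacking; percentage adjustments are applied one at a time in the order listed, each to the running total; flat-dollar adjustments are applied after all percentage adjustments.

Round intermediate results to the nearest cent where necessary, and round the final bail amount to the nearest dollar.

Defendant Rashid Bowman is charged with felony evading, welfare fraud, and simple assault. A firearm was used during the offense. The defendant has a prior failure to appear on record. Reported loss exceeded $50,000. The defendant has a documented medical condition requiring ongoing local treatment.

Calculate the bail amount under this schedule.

Base amounts from the schedule: felony evading $111,500; welfare fraud $6,750; simple assault $6,300.
Stacking rule: highest base plus $1,000 per additional charge. Highest is felony evading at $111,500; 2 additional charges → +$2,000. Combined base = $113,500.
Loss or damage exceeded $50,000 (+35%): $113,500 × 1.35 = $153,225.
Prior failure to appear (+75%): $153,225 × 1.75 = $268,143.75.
Firearm was used or possessed during the offense (+60%): $268,143.75 × 1.6 = $429,030.
Documented medical condition requiring ongoing local treatment (−$12,750 flat): $429,030 − $12,750 = $416,280.

$416,280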